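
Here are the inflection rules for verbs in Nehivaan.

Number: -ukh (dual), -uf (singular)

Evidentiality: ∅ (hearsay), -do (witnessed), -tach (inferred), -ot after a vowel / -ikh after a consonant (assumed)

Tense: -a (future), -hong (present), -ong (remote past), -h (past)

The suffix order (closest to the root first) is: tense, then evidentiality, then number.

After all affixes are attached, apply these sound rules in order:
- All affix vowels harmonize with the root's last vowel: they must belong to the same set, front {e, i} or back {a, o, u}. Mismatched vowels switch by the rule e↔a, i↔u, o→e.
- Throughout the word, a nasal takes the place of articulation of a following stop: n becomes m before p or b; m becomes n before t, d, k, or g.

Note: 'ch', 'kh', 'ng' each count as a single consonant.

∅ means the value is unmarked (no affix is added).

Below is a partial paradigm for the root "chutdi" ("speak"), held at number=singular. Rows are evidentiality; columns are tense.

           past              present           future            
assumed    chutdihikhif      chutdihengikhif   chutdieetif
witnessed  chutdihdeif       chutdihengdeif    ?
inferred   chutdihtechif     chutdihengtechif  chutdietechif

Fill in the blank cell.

chutdiedeif

Attach tense future -a → chutdia.
Attach evidentiality witnessed -do → chutdiado.
Attach number singular -uf → chutdiadouf.
Apply vowel harmony: chutdiadouf → chutdiedeif.
Nasal assimilation: no change.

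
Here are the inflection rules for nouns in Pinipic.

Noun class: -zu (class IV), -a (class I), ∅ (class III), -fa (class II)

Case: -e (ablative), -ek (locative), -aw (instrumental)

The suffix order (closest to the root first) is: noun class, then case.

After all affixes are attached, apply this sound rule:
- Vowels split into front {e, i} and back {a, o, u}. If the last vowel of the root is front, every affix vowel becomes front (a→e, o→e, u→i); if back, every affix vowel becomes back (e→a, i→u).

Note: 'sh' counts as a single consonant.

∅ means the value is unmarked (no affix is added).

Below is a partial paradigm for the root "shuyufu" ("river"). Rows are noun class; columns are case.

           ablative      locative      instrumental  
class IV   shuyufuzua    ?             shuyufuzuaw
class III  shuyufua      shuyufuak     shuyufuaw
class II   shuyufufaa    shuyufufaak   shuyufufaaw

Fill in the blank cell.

shuyufuzuak

Attach noun class class IV -zu → shuyufuzu.
Attach case locative -ek → shuyufuzuek.
Apply vowel harmony: shuyufuzuek → shuyufuzuak.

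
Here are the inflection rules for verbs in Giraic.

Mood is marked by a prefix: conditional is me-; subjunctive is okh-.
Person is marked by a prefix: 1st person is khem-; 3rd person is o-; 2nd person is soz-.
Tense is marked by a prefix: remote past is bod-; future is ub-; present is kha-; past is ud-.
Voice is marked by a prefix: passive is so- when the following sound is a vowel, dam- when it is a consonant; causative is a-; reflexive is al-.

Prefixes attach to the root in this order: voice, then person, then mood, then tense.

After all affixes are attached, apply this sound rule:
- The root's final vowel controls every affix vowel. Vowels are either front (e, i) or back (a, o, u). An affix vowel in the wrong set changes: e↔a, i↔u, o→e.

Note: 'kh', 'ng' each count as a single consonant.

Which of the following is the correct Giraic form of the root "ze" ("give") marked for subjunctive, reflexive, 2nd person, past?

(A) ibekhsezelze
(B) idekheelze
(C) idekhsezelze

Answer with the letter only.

C

Attach voice reflexive al- → alze.
Attach person 2nd person soz- → sozalze.
Attach mood subjunctive okh- → okhsozalze.
Attach tense past ud- → udokhsozalze.
Apply vowel harmony: udokhsozalze → idekhsezelze.
So the correct form is idekhsezelze, option (C).
(B) idekheelze is wrong: it uses 3rd person instead of 2nd person for person.
(A) ibekhsezelze is wrong: it uses future instead of past for tense.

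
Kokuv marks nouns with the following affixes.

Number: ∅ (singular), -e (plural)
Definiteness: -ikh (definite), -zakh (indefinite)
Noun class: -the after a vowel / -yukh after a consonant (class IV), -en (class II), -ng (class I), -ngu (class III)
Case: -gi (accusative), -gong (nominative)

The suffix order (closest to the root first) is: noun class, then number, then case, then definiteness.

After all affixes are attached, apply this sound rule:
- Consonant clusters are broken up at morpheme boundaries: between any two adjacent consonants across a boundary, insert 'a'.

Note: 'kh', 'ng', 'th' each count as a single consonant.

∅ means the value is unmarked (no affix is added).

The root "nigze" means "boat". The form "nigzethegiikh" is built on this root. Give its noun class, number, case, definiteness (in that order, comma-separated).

Segment: nigze-the-gi-ikh.
noun class: -the/yukh → class IV.
number: ∅ → singular.
case: -gi → accusative.
definiteness: -ikh → definite.

class IV, singular, accusative, definite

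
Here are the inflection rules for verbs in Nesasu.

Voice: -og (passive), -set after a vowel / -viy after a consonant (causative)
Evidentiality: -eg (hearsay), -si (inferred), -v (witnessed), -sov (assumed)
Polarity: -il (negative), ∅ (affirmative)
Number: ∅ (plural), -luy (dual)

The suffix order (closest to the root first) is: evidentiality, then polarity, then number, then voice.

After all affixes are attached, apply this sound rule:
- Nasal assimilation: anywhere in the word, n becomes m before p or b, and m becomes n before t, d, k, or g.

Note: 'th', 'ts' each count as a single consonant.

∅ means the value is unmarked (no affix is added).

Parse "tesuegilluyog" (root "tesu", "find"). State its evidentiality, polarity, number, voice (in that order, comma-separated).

Segment: tesu-eg-il-luy-og.
evidentiality: -eg → hearsay.
polarity: -il → negative.
number: -luy → dual.
voice: -og → passive.

hearsay, negative, dual, passive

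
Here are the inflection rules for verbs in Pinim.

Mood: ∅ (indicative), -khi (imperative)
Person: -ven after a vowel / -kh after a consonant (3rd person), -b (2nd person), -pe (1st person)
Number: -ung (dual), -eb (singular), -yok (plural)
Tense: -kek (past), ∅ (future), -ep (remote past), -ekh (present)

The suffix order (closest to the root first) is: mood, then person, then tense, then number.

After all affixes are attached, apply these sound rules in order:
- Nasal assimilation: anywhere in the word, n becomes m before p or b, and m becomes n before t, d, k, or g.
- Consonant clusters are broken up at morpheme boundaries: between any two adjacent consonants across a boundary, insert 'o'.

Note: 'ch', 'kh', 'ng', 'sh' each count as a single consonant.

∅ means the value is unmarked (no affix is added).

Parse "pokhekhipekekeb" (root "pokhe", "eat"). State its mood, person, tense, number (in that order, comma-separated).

imperative, 1st person, past, singular

Segment: pokhe-khi-pe-kek-eb.
mood: -khi → imperative.
person: -pe → 1st person.
tense: -kek → past.
number: -eb → singular.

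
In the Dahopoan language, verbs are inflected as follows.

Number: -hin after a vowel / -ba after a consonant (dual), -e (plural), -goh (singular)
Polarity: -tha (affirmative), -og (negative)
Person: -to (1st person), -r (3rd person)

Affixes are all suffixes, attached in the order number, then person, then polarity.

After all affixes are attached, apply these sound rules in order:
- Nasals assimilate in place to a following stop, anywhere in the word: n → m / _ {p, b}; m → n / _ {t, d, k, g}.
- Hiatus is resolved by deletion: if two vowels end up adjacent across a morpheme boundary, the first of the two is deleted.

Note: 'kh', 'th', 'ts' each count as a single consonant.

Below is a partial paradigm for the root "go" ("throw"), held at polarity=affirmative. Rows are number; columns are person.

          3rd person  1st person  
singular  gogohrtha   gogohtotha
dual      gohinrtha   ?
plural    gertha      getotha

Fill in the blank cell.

gohintotha

Attach number dual -hin (after vowel 'o') → gohin.
Attach person 1st person -to → gohinto.
Attach polarity affirmative -tha → gohintotha.
Nasal assimilation: no change.
Vowel deletion: no change.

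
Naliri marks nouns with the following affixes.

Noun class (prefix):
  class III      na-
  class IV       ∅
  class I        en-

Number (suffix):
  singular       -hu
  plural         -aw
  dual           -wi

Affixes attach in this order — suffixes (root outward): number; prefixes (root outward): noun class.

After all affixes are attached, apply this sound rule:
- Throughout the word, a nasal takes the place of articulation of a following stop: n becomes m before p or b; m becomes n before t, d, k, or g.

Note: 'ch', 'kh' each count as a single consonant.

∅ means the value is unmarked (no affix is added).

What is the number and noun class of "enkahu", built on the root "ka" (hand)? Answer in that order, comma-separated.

singular, class I

Segment: en-ka-hu.
number: -hu → singular.
noun class: en- → class I.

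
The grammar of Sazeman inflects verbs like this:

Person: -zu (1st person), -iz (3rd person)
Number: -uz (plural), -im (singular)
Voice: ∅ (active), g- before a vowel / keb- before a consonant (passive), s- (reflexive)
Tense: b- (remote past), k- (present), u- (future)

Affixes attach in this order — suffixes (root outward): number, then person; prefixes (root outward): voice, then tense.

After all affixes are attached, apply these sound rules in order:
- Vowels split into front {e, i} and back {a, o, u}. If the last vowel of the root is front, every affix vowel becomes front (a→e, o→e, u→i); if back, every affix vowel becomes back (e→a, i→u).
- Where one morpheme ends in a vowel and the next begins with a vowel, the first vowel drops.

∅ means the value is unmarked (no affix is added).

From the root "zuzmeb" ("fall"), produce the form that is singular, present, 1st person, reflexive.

kszuzmebimzi

Attach voice reflexive s- → szuzmeb.
Attach number singular -im → szuzmebim.
Attach tense present k- → kszuzmebim.
Attach person 1st person -zu → kszuzmebimzu.
Apply vowel harmony: kszuzmebimzu → kszuzmebimzi.
Vowel deletion: no change.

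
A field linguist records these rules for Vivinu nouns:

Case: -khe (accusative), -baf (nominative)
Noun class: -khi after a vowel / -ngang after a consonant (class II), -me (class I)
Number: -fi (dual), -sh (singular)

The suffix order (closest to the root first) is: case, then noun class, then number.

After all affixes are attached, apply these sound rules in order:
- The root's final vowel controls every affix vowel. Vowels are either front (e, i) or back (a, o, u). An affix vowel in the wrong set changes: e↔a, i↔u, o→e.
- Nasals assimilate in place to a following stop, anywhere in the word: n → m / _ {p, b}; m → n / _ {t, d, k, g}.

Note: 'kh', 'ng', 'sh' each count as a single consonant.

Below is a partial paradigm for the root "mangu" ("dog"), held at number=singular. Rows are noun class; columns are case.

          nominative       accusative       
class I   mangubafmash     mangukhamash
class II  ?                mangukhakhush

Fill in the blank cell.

Attach case nominative -baf → mangubaf.
Attach noun class class II -ngang (after consonant 'f') → mangubafngang.
Attach number singular -sh → mangubafngangsh.
Vowel harmony: no change.
Nasal assimilation: no change.

mangubafngangsh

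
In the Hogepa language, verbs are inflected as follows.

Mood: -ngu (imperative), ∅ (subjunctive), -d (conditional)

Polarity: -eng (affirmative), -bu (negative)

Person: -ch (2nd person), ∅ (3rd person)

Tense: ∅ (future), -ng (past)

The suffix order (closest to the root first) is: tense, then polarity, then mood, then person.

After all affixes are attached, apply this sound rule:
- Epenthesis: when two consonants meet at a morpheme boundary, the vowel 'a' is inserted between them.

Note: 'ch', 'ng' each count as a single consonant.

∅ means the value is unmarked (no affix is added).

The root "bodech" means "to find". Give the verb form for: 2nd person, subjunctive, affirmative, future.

tense = future: zero marking, form stays bodech.
Attach polarity affirmative -eng → bodecheng.
mood = subjunctive: zero marking, form stays bodecheng.
Attach person 2nd person -ch → bodechengch.
Apply epenthesis: bodechengch → bodechengach.

bodechengach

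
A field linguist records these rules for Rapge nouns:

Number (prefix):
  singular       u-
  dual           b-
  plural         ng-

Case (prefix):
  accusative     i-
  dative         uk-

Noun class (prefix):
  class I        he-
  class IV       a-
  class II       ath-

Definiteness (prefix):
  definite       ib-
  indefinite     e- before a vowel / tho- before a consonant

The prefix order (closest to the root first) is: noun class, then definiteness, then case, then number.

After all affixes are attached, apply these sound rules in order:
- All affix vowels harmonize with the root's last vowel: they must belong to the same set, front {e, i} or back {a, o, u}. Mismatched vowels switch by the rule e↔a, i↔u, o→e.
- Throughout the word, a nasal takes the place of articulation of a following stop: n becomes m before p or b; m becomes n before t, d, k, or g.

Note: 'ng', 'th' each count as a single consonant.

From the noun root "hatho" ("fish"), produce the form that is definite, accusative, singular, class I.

uuubhahatho

Attach noun class class I he- → hehatho.
Attach definiteness definite ib- → ibhehatho.
Attach case accusative i- → iibhehatho.
Attach number singular u- → uiibhehatho.
Apply vowel harmony: uiibhehatho → uuubhahatho.
Nasal assimilation: no change.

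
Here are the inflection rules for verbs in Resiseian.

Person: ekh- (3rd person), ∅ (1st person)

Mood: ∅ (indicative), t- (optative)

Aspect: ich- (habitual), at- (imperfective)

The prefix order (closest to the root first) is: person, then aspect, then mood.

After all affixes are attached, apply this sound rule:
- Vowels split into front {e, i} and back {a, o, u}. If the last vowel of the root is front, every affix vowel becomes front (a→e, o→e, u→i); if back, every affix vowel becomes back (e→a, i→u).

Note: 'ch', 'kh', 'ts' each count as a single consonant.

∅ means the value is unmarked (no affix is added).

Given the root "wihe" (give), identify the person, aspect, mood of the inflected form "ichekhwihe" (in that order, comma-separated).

3rd person, habitual, indicative

Segment: ich-ekh-wihe.
person: ekh- → 3rd person.
aspect: ich- → habitual.
mood: ∅ → indicative.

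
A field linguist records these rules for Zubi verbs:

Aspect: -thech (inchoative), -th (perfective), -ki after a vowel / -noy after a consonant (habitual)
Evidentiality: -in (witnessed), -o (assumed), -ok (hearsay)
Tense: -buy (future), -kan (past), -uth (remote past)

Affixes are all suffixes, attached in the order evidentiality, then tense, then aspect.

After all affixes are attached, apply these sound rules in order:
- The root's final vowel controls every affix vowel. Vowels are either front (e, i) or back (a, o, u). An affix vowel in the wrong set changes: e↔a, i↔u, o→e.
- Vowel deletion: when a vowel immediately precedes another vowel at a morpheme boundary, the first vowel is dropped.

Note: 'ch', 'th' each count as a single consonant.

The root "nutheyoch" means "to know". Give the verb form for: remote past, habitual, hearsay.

Attach evidentiality hearsay -ok → nutheyochok.
Attach tense remote past -uth → nutheyochokuth.
Attach aspect habitual -noy (after consonant 'th') → nutheyochokuthnoy.
Vowel harmony: no change.
Vowel deletion: no change.

nutheyochokuthnoy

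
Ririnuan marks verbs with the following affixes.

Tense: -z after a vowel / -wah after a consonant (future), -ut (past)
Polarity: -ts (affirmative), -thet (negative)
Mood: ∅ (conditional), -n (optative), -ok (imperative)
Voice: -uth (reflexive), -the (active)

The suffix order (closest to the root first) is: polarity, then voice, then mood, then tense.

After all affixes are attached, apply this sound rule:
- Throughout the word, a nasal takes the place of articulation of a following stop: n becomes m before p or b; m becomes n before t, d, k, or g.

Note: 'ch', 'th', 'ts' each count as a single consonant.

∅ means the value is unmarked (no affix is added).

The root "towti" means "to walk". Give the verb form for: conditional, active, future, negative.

Attach polarity negative -thet → towtithet.
Attach voice active -the → towtithetthe.
mood = conditional: zero marking, form stays towtithetthe.
Attach tense future -z (after vowel 'e') → towtithetthez.
Nasal assimilation: no change.

towtithetthez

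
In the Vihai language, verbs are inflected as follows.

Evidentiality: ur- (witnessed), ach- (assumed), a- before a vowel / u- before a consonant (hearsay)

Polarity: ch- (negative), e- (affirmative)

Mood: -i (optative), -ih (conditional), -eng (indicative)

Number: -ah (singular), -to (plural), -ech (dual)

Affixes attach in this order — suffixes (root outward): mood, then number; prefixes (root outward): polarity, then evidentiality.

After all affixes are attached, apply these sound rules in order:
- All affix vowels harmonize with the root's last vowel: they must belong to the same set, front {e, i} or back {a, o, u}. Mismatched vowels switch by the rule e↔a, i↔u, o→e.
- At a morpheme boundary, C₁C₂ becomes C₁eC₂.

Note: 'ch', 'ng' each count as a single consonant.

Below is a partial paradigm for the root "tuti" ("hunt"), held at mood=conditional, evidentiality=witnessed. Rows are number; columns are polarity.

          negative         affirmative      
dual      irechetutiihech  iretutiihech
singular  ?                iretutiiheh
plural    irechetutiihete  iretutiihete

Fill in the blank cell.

Attach mood conditional -ih → tutiih.
Attach polarity negative ch- → chtutiih.
Attach evidentiality witnessed ur- → urchtutiih.
Attach number singular -ah → urchtutiihah.
Apply vowel harmony: urchtutiihah → irchtutiiheh.
Apply epenthesis: irchtutiiheh → irechetutiiheh.

irechetutiiheh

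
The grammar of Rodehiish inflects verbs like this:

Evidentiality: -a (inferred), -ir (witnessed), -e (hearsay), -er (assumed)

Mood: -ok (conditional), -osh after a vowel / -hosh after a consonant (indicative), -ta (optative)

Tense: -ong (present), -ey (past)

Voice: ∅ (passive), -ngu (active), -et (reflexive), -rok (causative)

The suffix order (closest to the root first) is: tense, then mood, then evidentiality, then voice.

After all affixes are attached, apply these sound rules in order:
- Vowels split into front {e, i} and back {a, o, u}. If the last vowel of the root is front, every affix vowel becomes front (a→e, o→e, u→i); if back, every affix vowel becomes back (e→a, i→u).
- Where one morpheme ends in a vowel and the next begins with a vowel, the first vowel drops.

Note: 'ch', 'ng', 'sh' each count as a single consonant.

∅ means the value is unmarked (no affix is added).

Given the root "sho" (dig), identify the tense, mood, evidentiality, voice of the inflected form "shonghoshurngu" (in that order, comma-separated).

present, indicative, witnessed, active

Segment: sho-ong-hosh-ir-ngu.
tense: -ong → present.
mood: -osh/hosh → indicative.
evidentiality: -ir → witnessed.
voice: -ngu → active.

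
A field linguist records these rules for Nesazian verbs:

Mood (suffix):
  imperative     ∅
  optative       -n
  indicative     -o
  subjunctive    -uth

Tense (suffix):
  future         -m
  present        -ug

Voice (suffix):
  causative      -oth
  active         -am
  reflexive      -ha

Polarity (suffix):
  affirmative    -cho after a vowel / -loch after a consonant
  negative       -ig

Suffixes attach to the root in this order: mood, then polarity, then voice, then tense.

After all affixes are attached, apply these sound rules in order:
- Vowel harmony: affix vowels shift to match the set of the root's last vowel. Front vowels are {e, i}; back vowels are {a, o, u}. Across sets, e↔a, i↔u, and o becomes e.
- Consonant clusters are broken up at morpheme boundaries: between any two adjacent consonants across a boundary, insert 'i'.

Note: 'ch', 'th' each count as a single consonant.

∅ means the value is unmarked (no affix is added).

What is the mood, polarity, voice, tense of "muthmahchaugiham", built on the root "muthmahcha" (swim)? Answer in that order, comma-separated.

Segment: muthmahcha-ig-ha-m.
mood: ∅ → imperative.
polarity: -ig → negative.
voice: -ha → reflexive.
tense: -m → future.

imperative, negative, reflexive, future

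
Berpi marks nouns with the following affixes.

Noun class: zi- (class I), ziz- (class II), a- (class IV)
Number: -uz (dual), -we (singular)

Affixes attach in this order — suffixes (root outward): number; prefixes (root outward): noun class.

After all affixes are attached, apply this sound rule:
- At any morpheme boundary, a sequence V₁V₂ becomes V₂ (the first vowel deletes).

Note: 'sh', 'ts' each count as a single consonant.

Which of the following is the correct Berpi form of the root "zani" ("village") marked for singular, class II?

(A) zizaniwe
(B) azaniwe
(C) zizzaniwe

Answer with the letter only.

Attach number singular -we → zaniwe.
Attach noun class class II ziz- → zizzaniwe.
Vowel deletion: no change.
So the correct form is zizzaniwe, option (C).
(A) zizaniwe is wrong: it uses class I instead of class II for noun class.
(B) azaniwe is wrong: it uses class IV instead of class II for noun class.

C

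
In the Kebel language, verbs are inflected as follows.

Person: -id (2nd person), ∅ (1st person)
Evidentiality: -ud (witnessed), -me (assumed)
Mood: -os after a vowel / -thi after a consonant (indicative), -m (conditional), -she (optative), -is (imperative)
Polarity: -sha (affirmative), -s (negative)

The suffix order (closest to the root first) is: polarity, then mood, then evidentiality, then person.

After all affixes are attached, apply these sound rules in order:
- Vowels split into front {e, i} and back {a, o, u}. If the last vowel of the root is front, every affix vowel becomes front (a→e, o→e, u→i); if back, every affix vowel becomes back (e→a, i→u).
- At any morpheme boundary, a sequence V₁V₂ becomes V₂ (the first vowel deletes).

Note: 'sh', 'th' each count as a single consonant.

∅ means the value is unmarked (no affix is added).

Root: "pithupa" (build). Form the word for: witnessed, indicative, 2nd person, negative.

Attach polarity negative -s → pithupas.
Attach mood indicative -thi (after consonant 's') → pithupasthi.
Attach evidentiality witnessed -ud → pithupasthiud.
Attach person 2nd person -id → pithupasthiudid.
Apply vowel harmony: pithupasthiudid → pithupasthuudud.
Apply vowel deletion: pithupasthuudud → pithupasthudud.

pithupasthudud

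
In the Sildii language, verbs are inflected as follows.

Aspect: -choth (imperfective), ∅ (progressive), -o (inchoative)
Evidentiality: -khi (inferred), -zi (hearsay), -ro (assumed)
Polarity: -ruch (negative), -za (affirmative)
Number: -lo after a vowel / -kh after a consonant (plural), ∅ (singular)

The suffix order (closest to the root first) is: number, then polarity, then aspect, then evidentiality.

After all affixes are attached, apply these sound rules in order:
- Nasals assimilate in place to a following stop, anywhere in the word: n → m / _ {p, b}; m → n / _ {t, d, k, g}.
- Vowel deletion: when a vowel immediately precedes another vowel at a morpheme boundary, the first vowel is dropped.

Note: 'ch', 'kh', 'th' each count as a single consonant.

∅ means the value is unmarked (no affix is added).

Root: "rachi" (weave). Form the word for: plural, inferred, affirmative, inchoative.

Attach number plural -lo (after vowel 'i') → rachilo.
Attach polarity affirmative -za → rachiloza.
Attach aspect inchoative -o → rachilozao.
Attach evidentiality inferred -khi → rachilozaokhi.
Nasal assimilation: no change.
Apply vowel deletion: rachilozaokhi → rachilozokhi.

rachilozokhi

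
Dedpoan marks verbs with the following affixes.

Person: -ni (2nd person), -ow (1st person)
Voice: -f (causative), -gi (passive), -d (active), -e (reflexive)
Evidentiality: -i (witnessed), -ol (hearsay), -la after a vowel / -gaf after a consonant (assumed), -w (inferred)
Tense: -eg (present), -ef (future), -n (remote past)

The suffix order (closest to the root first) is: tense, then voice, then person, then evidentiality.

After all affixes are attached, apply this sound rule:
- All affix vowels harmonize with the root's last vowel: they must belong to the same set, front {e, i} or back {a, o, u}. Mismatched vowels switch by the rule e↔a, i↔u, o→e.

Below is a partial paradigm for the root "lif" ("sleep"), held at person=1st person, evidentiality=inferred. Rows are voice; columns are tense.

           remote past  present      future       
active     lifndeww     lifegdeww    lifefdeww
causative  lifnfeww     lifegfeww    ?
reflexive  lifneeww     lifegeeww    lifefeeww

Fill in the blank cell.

Attach tense future -ef → lifef.
Attach voice causative -f → lifeff.
Attach person 1st person -ow → lifeffow.
Attach evidentiality inferred -w → lifeffoww.
Apply vowel harmony: lifeffoww → lifeffeww.

lifeffeww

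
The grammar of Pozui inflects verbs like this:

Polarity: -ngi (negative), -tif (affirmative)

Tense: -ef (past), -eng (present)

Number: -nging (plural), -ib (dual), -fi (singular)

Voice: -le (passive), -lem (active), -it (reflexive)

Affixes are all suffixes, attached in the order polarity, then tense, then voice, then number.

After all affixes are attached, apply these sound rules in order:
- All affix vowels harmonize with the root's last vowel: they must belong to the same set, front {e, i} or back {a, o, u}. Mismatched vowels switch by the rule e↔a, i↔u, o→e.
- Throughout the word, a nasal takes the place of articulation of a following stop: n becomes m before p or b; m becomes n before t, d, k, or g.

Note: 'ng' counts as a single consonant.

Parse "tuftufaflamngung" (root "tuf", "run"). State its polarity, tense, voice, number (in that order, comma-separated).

affirmative, past, active, plural

Segment: tuf-tif-ef-lem-nging.
polarity: -tif → affirmative.
tense: -ef → past.
voice: -lem → active.
number: -nging → plural.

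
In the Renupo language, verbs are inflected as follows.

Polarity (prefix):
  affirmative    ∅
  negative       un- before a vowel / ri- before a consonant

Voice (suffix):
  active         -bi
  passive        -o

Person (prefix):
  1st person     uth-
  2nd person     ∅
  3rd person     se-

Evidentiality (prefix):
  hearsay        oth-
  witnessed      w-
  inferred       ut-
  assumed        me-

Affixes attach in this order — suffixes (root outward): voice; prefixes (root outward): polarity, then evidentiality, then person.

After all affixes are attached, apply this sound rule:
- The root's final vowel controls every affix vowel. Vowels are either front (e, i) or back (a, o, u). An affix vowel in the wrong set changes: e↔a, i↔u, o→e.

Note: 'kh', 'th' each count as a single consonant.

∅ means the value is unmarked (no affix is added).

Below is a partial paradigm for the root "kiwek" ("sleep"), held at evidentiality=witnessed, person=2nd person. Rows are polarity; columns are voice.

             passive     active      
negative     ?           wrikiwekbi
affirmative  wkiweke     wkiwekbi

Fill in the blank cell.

wrikiweke

Attach polarity negative ri- (before consonant 'k') → rikiwek.
Attach evidentiality witnessed w- → wrikiwek.
Attach voice passive -o → wrikiweko.
person = 2nd person: zero marking, form stays wrikiweko.
Apply vowel harmony: wrikiweko → wrikiweke.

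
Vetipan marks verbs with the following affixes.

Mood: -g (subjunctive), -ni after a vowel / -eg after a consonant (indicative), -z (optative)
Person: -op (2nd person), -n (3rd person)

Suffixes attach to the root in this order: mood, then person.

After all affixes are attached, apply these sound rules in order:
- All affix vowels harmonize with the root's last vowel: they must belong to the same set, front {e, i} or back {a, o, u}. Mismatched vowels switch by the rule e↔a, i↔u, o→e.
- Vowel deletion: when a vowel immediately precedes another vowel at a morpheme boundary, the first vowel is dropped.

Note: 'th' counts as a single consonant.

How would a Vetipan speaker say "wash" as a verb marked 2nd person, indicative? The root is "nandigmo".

Attach mood indicative -ni (after vowel 'o') → nandigmoni.
Attach person 2nd person -op → nandigmoniop.
Apply vowel harmony: nandigmoniop → nandigmonuop.
Apply vowel deletion: nandigmonuop → nandigmonop.

nandigmonop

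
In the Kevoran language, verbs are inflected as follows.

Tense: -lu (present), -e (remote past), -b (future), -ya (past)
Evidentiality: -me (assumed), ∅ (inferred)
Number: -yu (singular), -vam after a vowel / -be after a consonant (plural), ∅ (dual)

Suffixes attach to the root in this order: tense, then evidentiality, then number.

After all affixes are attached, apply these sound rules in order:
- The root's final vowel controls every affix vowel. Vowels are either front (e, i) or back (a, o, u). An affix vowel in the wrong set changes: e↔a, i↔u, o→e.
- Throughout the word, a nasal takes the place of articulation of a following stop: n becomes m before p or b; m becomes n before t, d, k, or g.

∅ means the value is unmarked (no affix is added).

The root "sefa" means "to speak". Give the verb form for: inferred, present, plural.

sefaluvam

Attach tense present -lu → sefalu.
evidentiality = inferred: zero marking, form stays sefalu.
Attach number plural -vam (after vowel 'u') → sefaluvam.
Vowel harmony: no change.
Nasal assimilation: no change.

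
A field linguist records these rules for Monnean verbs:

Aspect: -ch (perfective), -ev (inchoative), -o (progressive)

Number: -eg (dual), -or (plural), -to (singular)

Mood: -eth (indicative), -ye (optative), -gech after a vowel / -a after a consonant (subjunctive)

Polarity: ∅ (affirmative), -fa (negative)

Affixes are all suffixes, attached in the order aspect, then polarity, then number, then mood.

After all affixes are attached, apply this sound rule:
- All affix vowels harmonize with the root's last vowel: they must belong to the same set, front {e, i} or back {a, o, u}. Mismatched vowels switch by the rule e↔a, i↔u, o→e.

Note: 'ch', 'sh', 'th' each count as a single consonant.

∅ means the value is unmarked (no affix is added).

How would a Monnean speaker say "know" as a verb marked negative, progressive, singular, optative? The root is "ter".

Attach aspect progressive -o → tero.
Attach polarity negative -fa → terofa.
Attach number singular -to → terofato.
Attach mood optative -ye → terofatoye.
Apply vowel harmony: terofatoye → terefeteye.

terefeteye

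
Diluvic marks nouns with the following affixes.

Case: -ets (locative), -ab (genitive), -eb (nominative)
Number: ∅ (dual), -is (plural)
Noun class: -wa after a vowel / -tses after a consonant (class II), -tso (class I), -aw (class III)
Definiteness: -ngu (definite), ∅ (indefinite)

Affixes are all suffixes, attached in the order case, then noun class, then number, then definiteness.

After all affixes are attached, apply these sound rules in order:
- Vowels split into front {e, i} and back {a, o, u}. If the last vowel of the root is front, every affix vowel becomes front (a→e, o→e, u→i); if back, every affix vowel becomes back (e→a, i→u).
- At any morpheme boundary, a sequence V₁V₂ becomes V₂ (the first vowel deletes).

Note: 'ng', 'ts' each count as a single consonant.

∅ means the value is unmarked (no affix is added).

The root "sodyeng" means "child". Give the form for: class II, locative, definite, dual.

sodyengetstsesngi

Attach case locative -ets → sodyengets.
Attach noun class class II -tses (after consonant 'ts') → sodyengetstses.
number = dual: zero marking, form stays sodyengetstses.
Attach definiteness definite -ngu → sodyengetstsesngu.
Apply vowel harmony: sodyengetstsesngu → sodyengetstsesngi.
Vowel deletion: no change.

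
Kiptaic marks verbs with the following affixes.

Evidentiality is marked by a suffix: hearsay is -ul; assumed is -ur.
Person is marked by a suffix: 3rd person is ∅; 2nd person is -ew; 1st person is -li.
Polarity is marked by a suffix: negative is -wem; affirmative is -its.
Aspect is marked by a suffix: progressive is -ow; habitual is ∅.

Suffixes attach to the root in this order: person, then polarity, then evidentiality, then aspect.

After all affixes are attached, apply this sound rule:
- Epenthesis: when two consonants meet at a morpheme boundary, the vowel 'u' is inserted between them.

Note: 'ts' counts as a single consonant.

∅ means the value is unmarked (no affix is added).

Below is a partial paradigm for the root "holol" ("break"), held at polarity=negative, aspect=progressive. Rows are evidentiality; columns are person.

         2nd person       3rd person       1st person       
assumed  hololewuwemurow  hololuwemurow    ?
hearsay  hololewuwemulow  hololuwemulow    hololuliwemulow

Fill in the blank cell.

hololuliwemurow

Attach person 1st person -li → hololli.
Attach polarity negative -wem → hololliwem.
Attach evidentiality assumed -ur → hololliwemur.
Attach aspect progressive -ow → hololliwemurow.
Apply epenthesis: hololliwemurow → hololuliwemurow.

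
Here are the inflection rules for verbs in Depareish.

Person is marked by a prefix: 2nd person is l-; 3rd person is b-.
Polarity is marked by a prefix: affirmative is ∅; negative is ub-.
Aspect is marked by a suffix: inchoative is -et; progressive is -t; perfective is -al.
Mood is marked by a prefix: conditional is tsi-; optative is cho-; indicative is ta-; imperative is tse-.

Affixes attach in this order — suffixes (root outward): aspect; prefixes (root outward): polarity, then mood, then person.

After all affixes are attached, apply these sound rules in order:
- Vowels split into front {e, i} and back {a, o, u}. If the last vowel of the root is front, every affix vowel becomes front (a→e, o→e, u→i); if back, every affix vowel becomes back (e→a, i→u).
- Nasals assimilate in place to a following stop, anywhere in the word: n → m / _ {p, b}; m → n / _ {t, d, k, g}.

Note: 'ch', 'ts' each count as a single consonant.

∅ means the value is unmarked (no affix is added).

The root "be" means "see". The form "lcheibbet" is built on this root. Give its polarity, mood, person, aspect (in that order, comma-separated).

Segment: l-cho-ub-be-t.
polarity: ub- → negative.
mood: cho- → optative.
person: l- → 2nd person.
aspect: -t → progressive.

negative, optative, 2nd person, progressive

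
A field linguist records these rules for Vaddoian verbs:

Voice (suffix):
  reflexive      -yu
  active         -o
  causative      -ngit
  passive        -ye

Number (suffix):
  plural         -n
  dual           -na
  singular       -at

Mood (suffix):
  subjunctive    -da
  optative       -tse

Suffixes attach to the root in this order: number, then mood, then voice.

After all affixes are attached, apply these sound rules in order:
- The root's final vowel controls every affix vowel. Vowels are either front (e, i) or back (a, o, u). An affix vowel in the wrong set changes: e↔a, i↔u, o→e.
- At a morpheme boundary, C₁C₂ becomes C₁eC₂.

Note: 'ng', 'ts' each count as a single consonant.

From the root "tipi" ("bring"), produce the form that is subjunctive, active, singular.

tipietedee

Attach number singular -at → tipiat.
Attach mood subjunctive -da → tipiatda.
Attach voice active -o → tipiatdao.
Apply vowel harmony: tipiatdao → tipietdee.
Apply epenthesis: tipietdee → tipietedee.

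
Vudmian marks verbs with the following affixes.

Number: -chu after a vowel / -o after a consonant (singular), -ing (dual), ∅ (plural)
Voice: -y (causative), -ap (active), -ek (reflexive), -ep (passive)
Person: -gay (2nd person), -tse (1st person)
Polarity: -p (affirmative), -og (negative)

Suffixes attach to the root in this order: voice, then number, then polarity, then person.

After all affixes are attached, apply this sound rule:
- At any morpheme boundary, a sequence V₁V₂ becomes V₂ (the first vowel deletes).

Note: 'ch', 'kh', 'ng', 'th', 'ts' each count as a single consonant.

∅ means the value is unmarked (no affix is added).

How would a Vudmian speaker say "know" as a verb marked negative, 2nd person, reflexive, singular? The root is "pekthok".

Attach voice reflexive -ek → pekthokek.
Attach number singular -o (after consonant 'k') → pekthokeko.
Attach polarity negative -og → pekthokekoog.
Attach person 2nd person -gay → pekthokekooggay.
Apply vowel deletion: pekthokekooggay → pekthokekoggay.

pekthokekoggay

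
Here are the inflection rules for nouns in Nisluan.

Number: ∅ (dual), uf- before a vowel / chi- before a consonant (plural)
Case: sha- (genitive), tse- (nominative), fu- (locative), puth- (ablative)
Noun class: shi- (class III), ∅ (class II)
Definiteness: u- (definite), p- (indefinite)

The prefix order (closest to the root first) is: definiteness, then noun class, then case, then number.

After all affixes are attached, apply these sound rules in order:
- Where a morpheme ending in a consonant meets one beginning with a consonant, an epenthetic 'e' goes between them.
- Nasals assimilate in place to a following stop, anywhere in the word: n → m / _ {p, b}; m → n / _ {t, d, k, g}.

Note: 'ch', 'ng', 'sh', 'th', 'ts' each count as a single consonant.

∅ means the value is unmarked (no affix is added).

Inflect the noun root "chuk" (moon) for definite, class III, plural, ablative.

chiputheshiuchuk

Attach definiteness definite u- → uchuk.
Attach noun class class III shi- → shiuchuk.
Attach case ablative puth- → puthshiuchuk.
Attach number plural chi- (before consonant 'p') → chiputhshiuchuk.
Apply epenthesis: chiputhshiuchuk → chiputheshiuchuk.
Nasal assimilation: no change.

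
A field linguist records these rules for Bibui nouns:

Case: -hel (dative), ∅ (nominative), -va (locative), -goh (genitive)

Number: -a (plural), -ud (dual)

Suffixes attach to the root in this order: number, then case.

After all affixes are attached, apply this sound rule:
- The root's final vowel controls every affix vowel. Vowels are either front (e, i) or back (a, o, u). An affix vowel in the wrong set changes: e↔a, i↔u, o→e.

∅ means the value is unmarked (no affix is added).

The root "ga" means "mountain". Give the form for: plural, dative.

Attach number plural -a → gaa.
Attach case dative -hel → gaahel.
Apply vowel harmony: gaahel → gaahal.

gaahal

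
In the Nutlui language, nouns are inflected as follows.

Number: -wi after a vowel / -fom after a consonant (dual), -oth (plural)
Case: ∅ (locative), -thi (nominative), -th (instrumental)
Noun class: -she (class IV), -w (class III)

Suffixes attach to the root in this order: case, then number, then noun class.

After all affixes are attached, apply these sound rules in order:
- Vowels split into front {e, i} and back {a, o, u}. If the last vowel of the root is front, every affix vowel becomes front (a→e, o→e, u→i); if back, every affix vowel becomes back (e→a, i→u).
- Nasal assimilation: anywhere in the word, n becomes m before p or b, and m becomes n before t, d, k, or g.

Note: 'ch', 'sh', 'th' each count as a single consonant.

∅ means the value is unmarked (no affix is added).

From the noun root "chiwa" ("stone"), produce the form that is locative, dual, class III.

case = locative: zero marking, form stays chiwa.
Attach number dual -wi (after vowel 'a') → chiwawi.
Attach noun class class III -w → chiwawiw.
Apply vowel harmony: chiwawiw → chiwawuw.
Nasal assimilation: no change.

chiwawuw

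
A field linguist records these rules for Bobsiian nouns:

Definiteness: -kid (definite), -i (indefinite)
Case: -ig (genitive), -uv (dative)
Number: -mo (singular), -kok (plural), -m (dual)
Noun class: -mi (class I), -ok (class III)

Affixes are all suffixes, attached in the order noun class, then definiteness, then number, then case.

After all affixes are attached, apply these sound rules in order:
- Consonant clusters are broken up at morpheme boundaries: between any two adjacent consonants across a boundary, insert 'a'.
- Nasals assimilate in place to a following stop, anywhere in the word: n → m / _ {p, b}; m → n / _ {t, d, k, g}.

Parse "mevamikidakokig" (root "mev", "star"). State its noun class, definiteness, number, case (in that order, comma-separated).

Segment: mev-mi-kid-kok-ig.
noun class: -mi → class I.
definiteness: -kid → definite.
number: -kok → plural.
case: -ig → genitive.

class I, definite, plural, genitive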